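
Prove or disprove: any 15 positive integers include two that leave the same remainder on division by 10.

Each integer lies in one of the 10 residue classes modulo 10.
Since 15 > 10, two of the 15 integers must share a residue class by the pigeonhole principle; call them a and b.
So a and b have equal remainders mod 10, which is exactly what was to be shown.

True.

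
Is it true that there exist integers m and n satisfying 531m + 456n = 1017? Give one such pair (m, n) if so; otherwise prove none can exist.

m = 123, n = -141

Every value of 531m + 456n is a multiple of gcd(531, 456) = 3; since 3 ∣ 1017, solutions exist.
Dividing through by 3 reduces the equation to 177m + 152n = 339.
Run the Euclidean algorithm on 177 and 152: 177 = 1·152 + 25, 152 = 6·25 + 2, 25 = 12·2 + 1, 2 = 2·1 + 0.
Working back up the chain: 1 = 25 − 12·2 = 25 − 12·(152 − 6·25) = −12·152 + 73·25 = −12·152 + 73·(177 − 1·152) = 73·177 − 85·152. So 177·73 + 152·(-85) = 1.
Scaling by 339 gives the particular solution (m, n) = (24747, -28815).
The general solution is m = 24747 + 152k, n = -28815 − 177k; taking k = -162 gives the smaller pair m = 123, n = -141.
Indeed 531·123 + 456·(-141) = 65313 − 64296 = 1017.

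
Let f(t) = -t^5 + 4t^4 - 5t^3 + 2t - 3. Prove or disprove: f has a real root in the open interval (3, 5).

f has no root in that interval.

f(3) = -51 and f(5) = -1243, both negative, so a sign-change argument is unavailable; we show f keeps this sign on the whole interval.
Substitute t = 3 + u, where 0 < u < 2 on the interval. Expanding, f(3 + u) = -u^5 - 11u^4 - 47u^3 - 99u^2 - 106u - 51.
The nonzero coefficients here are all negative, so for u > 0 every term is negative (or zero), and the constant term -51 is strictly negative.
So f is strictly negative on (3, 5); no root exists in the interval.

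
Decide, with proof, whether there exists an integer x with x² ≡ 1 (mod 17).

Take x = 16. Then 16² = 256 = 15·17 + 1, so 16² ≡ 1 (mod 17).

x = 16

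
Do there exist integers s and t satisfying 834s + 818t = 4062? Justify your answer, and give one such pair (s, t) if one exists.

s = 305, t = -306

Since gcd(834, 818) = 2 and 4062 = 2·2031, Bézout's identity guarantees a solution.
Dividing through by 2 reduces the equation to 417s + 409t = 2031.
Euclidean algorithm: 417 = 1·409 + 8, 409 = 51·8 + 1, 8 = 8·1 + 0.
Unwinding: 1 = 409 − 51·8 = 409 − 51·(417 − 1·409) = −51·417 + 52·409, i.e. 417·(-51) + 409·52 = 1.
Multiplying through by 2031: s = (-51)·2031 = -103581, t = 52·2031 = 105612 is a solution.
Shifting by a multiple of (409, −417) keeps it a solution: s = -103581 + 254·409 = 305, t = 105612 − 254·417 = -306.
Indeed 834·305 + 818·(-306) = 254370 − 250308 = 4062.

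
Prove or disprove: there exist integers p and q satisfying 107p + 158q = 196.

p = 86, q = -57

107 and 158 are coprime, so 107p + 158q ranges over all of ℤ.
Run the Euclidean algorithm on 158 and 107: 158 = 1·107 + 51, 107 = 2·51 + 5, 51 = 10·5 + 1, 5 = 5·1 + 0.
Back-substituting, 1 = 51 − 10·5 = 51 − 10·(107 − 2·51) = −10·107 + 21·51 = −10·107 + 21·(158 − 1·107) = 21·158 − 31·107; that is, 107·(-31) + 158·21 = 1.
Scaling by 196 gives the particular solution (p, q) = (-6076, 4116).
Adding 39·158 to p and subtracting 39·107 from q gives the tidier solution (86, -57).
Check: 107·86 + 158·(-57) = 9202 − 9006 = 196. ✓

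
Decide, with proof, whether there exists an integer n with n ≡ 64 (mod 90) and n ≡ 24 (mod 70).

n = 514

gcd(90, 70) = 10. A simultaneous solution exists iff 64 ≡ 24 (mod 10); here 64 mod 10 = 4 = 24 mod 10, so it does.
The integers ≡ 64 (mod 90) are 64, 154, 244, 334, 424, 514, …; their remainders mod 70 are 64, 14, 34, 54, 4, 24, so n = 514 is the first that is ≡ 24 (mod 70).
Check: 514 mod 90 = 64, 514 mod 70 = 24. ✓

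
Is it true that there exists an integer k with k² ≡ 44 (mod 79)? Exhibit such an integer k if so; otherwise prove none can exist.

k = 53

k = 53 works: 53² = 2809, and 2809 − 44 = 2765 = 35·79.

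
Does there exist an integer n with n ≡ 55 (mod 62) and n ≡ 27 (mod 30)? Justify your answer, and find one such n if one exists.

n = 117

The moduli are not coprime: gcd(62, 30) = 2. Compatibility requires 2 ∣ (27 − 55) = -28, which holds, so solutions exist.
List candidates n ≡ 55 (mod 62): 55, 117. Modulo 30 these are 25, 27; 117 gives 27 as required.
Indeed 117 ≡ 55 (mod 62) and 117 ≡ 27 (mod 30).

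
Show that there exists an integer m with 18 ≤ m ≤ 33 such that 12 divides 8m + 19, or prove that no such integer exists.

No, no such integer m in that range exists.

At m = 18, 8·18 + 19 = 163 ≡ 7 (mod 12), and each step in m adds 8, giving residues 7, 3, 11, 7, 3, 11, 7, 3, 11, 7, 3, 11, 7, 3, 11, 7 for m = 18, 19, …, 33.
Since 0 is absent from this list, 12 ∤ 8m + 19 for every m with 18 ≤ m ≤ 33.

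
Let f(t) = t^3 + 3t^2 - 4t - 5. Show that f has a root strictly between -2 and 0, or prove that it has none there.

f(-2) = 7 and f(0) = -5, which have opposite signs.
Since f is a polynomial it is continuous on [-2, 0].
By the Intermediate Value Theorem, f takes the value 0 somewhere in the open interval.

Such a root exists.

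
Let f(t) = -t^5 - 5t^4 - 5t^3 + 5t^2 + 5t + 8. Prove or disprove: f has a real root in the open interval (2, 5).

f has no root in that interval.

The endpoint values f(2) = -114 and f(5) = -6717 are both negative. Claim: f(t) < 0 for every t in (2, 5).
Substitute t = 2 + u, where 0 < u < 3 on the interval. Expanding, f(2 + u) = -u^5 - 15u^4 - 85u^3 - 225u^2 - 275u - 114.
All 6 nonzero coefficients of this polynomial in u are negative; hence for u > 0 the value is a sum of negative terms (the constant -114 among them).
So f is strictly negative on (2, 5); no root exists in the interval.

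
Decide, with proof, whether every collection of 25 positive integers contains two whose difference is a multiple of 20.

Each integer lies in one of the 20 residue classes modulo 20.
With 25 integers and only 20 classes, the pigeonhole principle forces two of them, say a and b, into the same class.
Their difference a − b is then a multiple of 20.

Yes, this is always true.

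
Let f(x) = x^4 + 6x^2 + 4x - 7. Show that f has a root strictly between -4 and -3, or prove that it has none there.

The endpoint values f(-4) = 329 and f(-3) = 116 are both positive. Claim: f(x) > 0 for every x in (-4, -3).
Substitute x = -3 − u, where 0 < u < 1 on the interval. Expanding, f(-3 − u) = u^4 + 12u^3 + 60u^2 + 140u + 116.
All 5 nonzero coefficients of this polynomial in u are positive; hence for u > 0 the value is a sum of positive terms (the constant 116 among them).
Therefore f(x) > 0 throughout (-4, -3), and f has no zero there.

No.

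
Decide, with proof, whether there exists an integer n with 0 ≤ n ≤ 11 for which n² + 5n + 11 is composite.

At n = 3: 3² + 5·3 + 11 = 35 = 5·7, which is composite.

n = 3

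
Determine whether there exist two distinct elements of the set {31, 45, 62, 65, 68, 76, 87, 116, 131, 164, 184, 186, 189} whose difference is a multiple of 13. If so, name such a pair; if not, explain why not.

Reduce each element modulo 13: 31↦5, 45↦6, 62↦10, 65↦0, 68↦3, 76↦11, 87↦9, 116↦12, 131↦1, 164↦8, 184↦2, 186↦4, 189↦7.
These 13 residues are pairwise different, hence no difference of two elements is divisible by 13.

No such pair exists.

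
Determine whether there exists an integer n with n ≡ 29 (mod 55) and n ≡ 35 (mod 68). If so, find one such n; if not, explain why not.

n = 579

The moduli 55 and 68 are coprime, so by the Chinese Remainder Theorem a unique solution modulo 3740 exists.
Write n = 29 + 55t and require 29 + 55t ≡ 35 (mod 68), i.e. 55t ≡ 6 (mod 68).
Note 55·47 = 2585 ≡ 1 (mod 68) (as 2585 − 1 = 38·68), so 55⁻¹ ≡ 47.
Multiplying by 47: t ≡ 47·6 = 282 ≡ 10 (mod 68).
With t = 10: n = 29 + 55·10 = 579.
Indeed 579 ≡ 29 (mod 55) and 579 ≡ 35 (mod 68).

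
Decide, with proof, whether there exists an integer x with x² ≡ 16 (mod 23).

x = 19

Take x = 19. Then 19² = 361 = 15·23 + 16, so 19² ≡ 16 (mod 23).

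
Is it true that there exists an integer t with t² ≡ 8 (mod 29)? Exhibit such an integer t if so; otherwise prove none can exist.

No such integer exists.

29 is prime, so by Euler's criterion 8 is a square mod 29 iff 8^((29−1)/2) = 8^14 ≡ 1 (mod 29).
Repeated squaring mod 29: 8^2 = 64 ≡ 6; 8^4 ≡ 6² = 36 ≡ 7; 8^8 ≡ 7² = 49 ≡ 20.
Since 14 = 8 + 4 + 2, 8^14 ≡ 20 · 7 · 6; multiplying out mod 29: 20·7 = 140 ≡ 24, then 24·6 = 144 ≡ 28. Thus 8^14 ≡ 28 ≡ −1 (mod 29).
The value −1 means 8 is a non-residue modulo 29, so t² ≡ 8 (mod 29) is impossible.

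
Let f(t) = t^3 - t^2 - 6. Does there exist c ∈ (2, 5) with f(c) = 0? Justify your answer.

f(2) = -2 and f(5) = 94, which have opposite signs.
f is continuous everywhere (it is a polynomial), in particular on [2, 5].
By the Intermediate Value Theorem f must vanish at some point of (2, 5).

Yes, f has a root in the interval.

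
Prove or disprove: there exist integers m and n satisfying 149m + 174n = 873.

m = 153, n = -126

149 and 174 are coprime, so 149m + 174n ranges over all of ℤ.
Run the Euclidean algorithm on 174 and 149: 174 = 1·149 + 25, 149 = 5·25 + 24, 25 = 1·24 + 1, 24 = 24·1 + 0.
Back-substituting, 1 = 25 − 1·24 = 25 − (149 − 5·25) = −149 + 6·25 = −149 + 6·(174 − 1·149) = 6·174 − 7·149; that is, 149·(-7) + 174·6 = 1.
Scaling by 873 gives the particular solution (m, n) = (-6111, 5238).
Adding 36·174 to m and subtracting 36·149 from n gives the tidier solution (153, -126).
Indeed 149·153 + 174·(-126) = 22797 − 21924 = 873.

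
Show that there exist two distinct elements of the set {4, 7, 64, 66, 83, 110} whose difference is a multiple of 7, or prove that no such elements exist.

No, no such pair exists.

Two integers differ by a multiple of 7 exactly when they have the same residue mod 7. The residues are 4↦4, 7↦0, 64↦1, 66↦3, 83↦6, 110↦5.
All 6 residues are distinct, so no two elements differ by a multiple of 7.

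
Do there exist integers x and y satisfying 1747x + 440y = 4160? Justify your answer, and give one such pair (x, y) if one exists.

Since gcd(1747, 440) = 1, every integer is an integer combination of 1747 and 440.
Euclidean algorithm: 1747 = 3·440 + 427, 440 = 1·427 + 13, 427 = 32·13 + 11, 13 = 1·11 + 2, 11 = 5·2 + 1, 2 = 2·1 + 0.
Back-substituting, 1 = 11 − 5·2 = 11 − 5·(13 − 1·11) = −5·13 + 6·11 = −5·13 + 6·(427 − 32·13) = 6·427 − 197·13 = 6·427 − 197·(440 − 1·427) = −197·440 + 203·427 = −197·440 + 203·(1747 − 3·440) = 203·1747 − 806·440; that is, 1747·203 + 440·(-806) = 1.
Scaling by 4160 gives the particular solution (x, y) = (844480, -3352960).
Shifting by a multiple of (440, −1747) keeps it a solution: x = 844480 − 1919·440 = 120, y = -3352960 + 1919·1747 = -467.
Indeed 1747·120 + 440·(-467) = 209640 − 205480 = 4160.

x = 120, y = -467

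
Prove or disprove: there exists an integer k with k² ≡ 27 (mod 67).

There is no such integer.

67 is prime, so by Euler's criterion 27 is a square mod 67 iff 27^((67−1)/2) = 27^33 ≡ 1 (mod 67).
Squaring successively (mod 67): 27^2 = 729 ≡ 59; 27^4 ≡ 59² = 3481 ≡ 64; 27^8 ≡ 64² = 4096 ≡ 9; 27^16 ≡ 9² = 81 ≡ 14; 27^32 ≡ 14² = 196 ≡ 62.
Since 33 = 32 + 1, 27^33 ≡ 62 · 27; multiplying out mod 67: 62·27 = 1674 ≡ 66. Thus 27^33 ≡ 66 ≡ −1 (mod 67).
By Euler's criterion 27 is a quadratic non-residue mod 67: no k satisfies k² ≡ 27 (mod 67).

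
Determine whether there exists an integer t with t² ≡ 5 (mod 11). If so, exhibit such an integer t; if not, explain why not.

t = 7 works: 7² = 49, and 49 − 5 = 44 = 4·11.

t = 7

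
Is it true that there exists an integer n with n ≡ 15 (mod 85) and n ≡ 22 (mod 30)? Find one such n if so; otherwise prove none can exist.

No, no such integer exists.

gcd(85, 30) = 5. If n ≡ 15 (mod 85) and n ≡ 22 (mod 30), then n ≡ 15 (mod 5) and n ≡ 22 (mod 5).
However 15 ≡ 0 and 22 ≡ 2 (mod 5), and 0 ≠ 2.
Therefore no such n exists.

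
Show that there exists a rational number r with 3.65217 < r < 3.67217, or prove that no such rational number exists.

r = 11/3

Scale by 3: the interval becomes (10.95651, 11.01651), which contains the integer 11.
Dividing back, 3.65217 < 11/3 < 3.67217, and 11/3 is rational.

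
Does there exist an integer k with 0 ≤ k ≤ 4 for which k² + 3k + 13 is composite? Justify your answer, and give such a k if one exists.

No such integer k in that range exists.

The values for k = 0, 1, …, 4 are 13, 17, 23, 31, 41, and each of these is prime.
So no value in the range makes the expression composite.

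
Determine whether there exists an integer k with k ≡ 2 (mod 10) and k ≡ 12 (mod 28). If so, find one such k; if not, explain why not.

Here gcd(10, 28) = 2, and both 2 and 12 leave remainder 0 mod 2, so the system is consistent.
The integers ≡ 2 (mod 10) are 2, 12, …; their remainders mod 28 are 2, 12, so k = 12 is the first that is ≡ 12 (mod 28).
Indeed 12 ≡ 2 (mod 10) and 12 ≡ 12 (mod 28).

k = 12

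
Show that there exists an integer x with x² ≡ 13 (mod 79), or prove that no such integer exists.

Take x = 48. Then 48² = 2304 = 29·79 + 13, so 48² ≡ 13 (mod 79).

x = 48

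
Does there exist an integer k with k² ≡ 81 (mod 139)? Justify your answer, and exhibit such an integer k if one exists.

Take k = 9. Then 9² = 81, and since 0 ≤ 81 < 139 this is already reduced: 9² ≡ 81 (mod 139).

k = 9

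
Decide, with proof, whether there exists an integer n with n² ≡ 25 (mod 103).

Take n = 98. Then 98² = 9604 = 93·103 + 25, so 98² ≡ 25 (mod 103).

n = 98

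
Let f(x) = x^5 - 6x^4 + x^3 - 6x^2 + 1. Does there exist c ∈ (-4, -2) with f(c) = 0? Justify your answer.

No such root exists.

The endpoint values f(-4) = -2719 and f(-2) = -159 are both negative. Claim: f(x) < 0 for every x in (-4, -2).
Substitute x = -2 − u, where 0 < u < 2 on the interval. Expanding, f(-2 − u) = -u^5 - 16u^4 - 89u^3 - 236u^2 - 308u - 159.
The nonzero coefficients here are all negative, so for u > 0 every term is negative (or zero), and the constant term -159 is strictly negative.
So f is strictly negative on (-4, -2); no root exists in the interval.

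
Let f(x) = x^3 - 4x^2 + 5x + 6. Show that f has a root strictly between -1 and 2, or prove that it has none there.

f(-1) = -4 and f(2) = 8, which have opposite signs.
As a polynomial, f is continuous on every closed interval.
By the Intermediate Value Theorem, f takes the value 0 somewhere in the open interval.

Such a root exists.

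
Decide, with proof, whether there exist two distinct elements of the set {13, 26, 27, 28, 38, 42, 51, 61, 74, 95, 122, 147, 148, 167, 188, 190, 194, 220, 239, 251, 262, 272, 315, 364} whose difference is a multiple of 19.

Yes: 13 and 51.

Both 13 and 51 leave remainder 13 on division by 19; their difference 38 = 2·19 is a multiple of 19.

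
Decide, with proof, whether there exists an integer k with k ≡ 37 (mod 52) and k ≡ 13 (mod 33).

k = 1597

Since 52 and 33 share no common factor, CRT says the pair of congruences has a solution (unique mod 1716).
Write k = 37 + 52t and require 37 + 52t ≡ 13 (mod 33), i.e. 52t ≡ 9 (mod 33).
52 ≡ 19 (mod 33), so this reads 19t ≡ 9 (mod 33). Since 19·7 = 133 = 4·33 + 1, the inverse of 19 mod 33 is 7.
Multiplying by 7: t ≡ 7·9 = 63 ≡ 30 (mod 33).
Taking t = 30 gives k = 37 + 52·30 = 1597.
Verify: 1597 = 30·52 + 37 and 1597 = 48·33 + 13. ✓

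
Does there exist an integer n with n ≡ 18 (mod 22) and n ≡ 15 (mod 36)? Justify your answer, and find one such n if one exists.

gcd(22, 36) = 2. If n ≡ 18 (mod 22) and n ≡ 15 (mod 36), then n ≡ 18 (mod 2) and n ≡ 15 (mod 2).
However 18 ≡ 0 and 15 ≡ 1 (mod 2), and 0 ≠ 1.
So no integer satisfies both congruences.

No such integer exists.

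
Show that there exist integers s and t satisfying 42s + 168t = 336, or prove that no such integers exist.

Since gcd(42, 168) = 42 and 336 = 42·8, Bézout's identity guarantees a solution.
Dividing through by 42 reduces the equation to 1s + 4t = 8.
The coefficient of s is 1, so setting t = 0 and s = 8 already solves it.
The general solution is s = 8 + 4k, t = 0 − 1k; taking k = -2 gives the smaller pair s = 0, t = 2.
Check: 42·0 + 168·2 = 0 + 336 = 336. ✓

s = 0, t = 2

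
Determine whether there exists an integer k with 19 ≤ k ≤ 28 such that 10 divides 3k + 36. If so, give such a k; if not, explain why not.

k = 28

Try k = 28: 3·28 + 36 = 120 = 12·10, which is divisible by 10.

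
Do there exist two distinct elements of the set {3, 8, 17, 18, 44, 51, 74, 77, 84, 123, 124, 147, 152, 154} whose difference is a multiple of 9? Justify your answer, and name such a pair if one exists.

Both 3 and 84 leave remainder 3 on division by 9; their difference 81 = 9·9 is a multiple of 9.

3 and 84 are such a pair.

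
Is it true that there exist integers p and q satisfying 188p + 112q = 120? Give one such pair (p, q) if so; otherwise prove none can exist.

gcd(188, 112) = 4, and 4 divides 120, so integer solutions exist.
Dividing through by 4 reduces the equation to 47p + 28q = 30.
Run the Euclidean algorithm on 47 and 28: 47 = 1·28 + 19, 28 = 1·19 + 9, 19 = 2·9 + 1, 9 = 9·1 + 0.
Unwinding: 1 = 19 − 2·9 = 19 − 2·(28 − 1·19) = −2·28 + 3·19 = −2·28 + 3·(47 − 1·28) = 3·47 − 5·28, i.e. 47·3 + 28·(-5) = 1.
Multiplying through by 30: p = 3·30 = 90, q = (-5)·30 = -150 is a solution.
The general solution is p = 90 + 28k, q = -150 − 47k; taking k = -3 gives the smaller pair p = 6, q = -9.
Check: 188·6 + 112·(-9) = 1128 − 1008 = 120. ✓

p = 6, q = -9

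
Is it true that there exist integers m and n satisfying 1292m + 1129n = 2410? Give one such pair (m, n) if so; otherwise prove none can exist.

m = 465, n = -530

Since gcd(1292, 1129) = 1, every integer is an integer combination of 1292 and 1129.
Euclidean algorithm: 1292 = 1·1129 + 163, 1129 = 6·163 + 151, 163 = 1·151 + 12, 151 = 12·12 + 7, 12 = 1·7 + 5, 7 = 1·5 + 2, 5 = 2·2 + 1, 2 = 2·1 + 0.
Working back up the chain: 1 = 5 − 2·2 = 5 − 2·(7 − 1·5) = −2·7 + 3·5 = −2·7 + 3·(12 − 1·7) = 3·12 − 5·7 = 3·12 − 5·(151 − 12·12) = −5·151 + 63·12 = −5·151 + 63·(163 − 1·151) = 63·163 − 68·151 = 63·163 − 68·(1129 − 6·163) = −68·1129 + 471·163 = −68·1129 + 471·(1292 − 1·1129) = 471·1292 − 539·1129. So 1292·471 + 1129·(-539) = 1.
Multiplying through by 2410: m = 471·2410 = 1135110, n = (-539)·2410 = -1298990 is a solution.
The general solution is m = 1135110 + 1129k, n = -1298990 − 1292k; taking k = -1005 gives the smaller pair m = 465, n = -530.
Check: 1292·465 + 1129·(-530) = 600780 − 598370 = 2410. ✓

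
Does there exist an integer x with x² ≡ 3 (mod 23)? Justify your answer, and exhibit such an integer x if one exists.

x = 16

Take x = 16. Then 16² = 256 = 11·23 + 3, so 16² ≡ 3 (mod 23).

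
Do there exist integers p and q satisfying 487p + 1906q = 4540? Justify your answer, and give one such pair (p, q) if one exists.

p = 1340, q = -340

Since gcd(487, 1906) = 1, every integer is an integer combination of 487 and 1906.
Run the Euclidean algorithm on 1906 and 487: 1906 = 3·487 + 445, 487 = 1·445 + 42, 445 = 10·42 + 25, 42 = 1·25 + 17, 25 = 1·17 + 8, 17 = 2·8 + 1, 8 = 8·1 + 0.
Working back up the chain: 1 = 17 − 2·8 = 17 − 2·(25 − 1·17) = −2·25 + 3·17 = −2·25 + 3·(42 − 1·25) = 3·42 − 5·25 = 3·42 − 5·(445 − 10·42) = −5·445 + 53·42 = −5·445 + 53·(487 − 1·445) = 53·487 − 58·445 = 53·487 − 58·(1906 − 3·487) = −58·1906 + 227·487. So 487·227 + 1906·(-58) = 1.
Scaling by 4540 gives the particular solution (p, q) = (1030580, -263320).
Shifting by a multiple of (1906, −487) keeps it a solution: p = 1030580 − 540·1906 = 1340, q = -263320 + 540·487 = -340.
Check: 487·1340 + 1906·(-340) = 652580 − 648040 = 4540. ✓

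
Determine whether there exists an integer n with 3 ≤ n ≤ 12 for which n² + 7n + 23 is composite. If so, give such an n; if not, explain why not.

n = 7

At n = 7: 7² + 7·7 + 23 = 121 = 11·11, which is composite.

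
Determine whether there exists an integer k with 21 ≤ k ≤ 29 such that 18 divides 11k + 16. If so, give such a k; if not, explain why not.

k = 28

Scanning upward from k = 21 gives 247, 258, 269, 280, 291, 302, 313, none divisible by 18. At k = 28 we get 11·28 + 16 = 324, and 324 = 18·18.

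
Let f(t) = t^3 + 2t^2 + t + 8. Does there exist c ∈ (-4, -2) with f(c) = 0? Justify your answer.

f(-4) = -28 and f(-2) = 6, which have opposite signs.
As a polynomial, f is continuous on every closed interval.
By the Intermediate Value Theorem, f takes the value 0 somewhere in the open interval.

Yes, f has a root in the interval.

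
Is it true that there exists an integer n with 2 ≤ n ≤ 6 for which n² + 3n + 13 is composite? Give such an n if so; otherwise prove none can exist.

The values for n = 2, 3, …, 6 are 23, 31, 41, 53, 67, and each of these is prime.
So no value in the range makes the expression composite.

No such integer n in that range exists.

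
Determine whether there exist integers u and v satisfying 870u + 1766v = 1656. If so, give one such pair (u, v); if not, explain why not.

gcd(870, 1766) = 2, and 2 divides 1656, so integer solutions exist.
Dividing through by 2 reduces the equation to 435u + 883v = 828.
Euclidean algorithm: 883 = 2·435 + 13, 435 = 33·13 + 6, 13 = 2·6 + 1, 6 = 6·1 + 0.
Working back up the chain: 1 = 13 − 2·6 = 13 − 2·(435 − 33·13) = −2·435 + 67·13 = −2·435 + 67·(883 − 2·435) = 67·883 − 136·435. So 435·(-136) + 883·67 = 1.
Scaling by 828 gives the particular solution (u, v) = (-112608, 55476).
Adding 128·883 to u and subtracting 128·435 from v gives the tidier solution (416, -204).
Indeed 870·416 + 1766·(-204) = 361920 − 360264 = 1656.

u = 416, v = -204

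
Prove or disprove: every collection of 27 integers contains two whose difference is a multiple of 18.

There are exactly 18 possible remainders on division by 18.
Placing 27 integers into 18 classes, some class receives at least two — say a and b.
Equal remainders mean a − b ≡ 0 (mod 18), so 18 divides their difference.

Yes.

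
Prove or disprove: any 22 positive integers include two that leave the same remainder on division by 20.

There are exactly 20 possible remainders on division by 20.
Placing 22 integers into 20 classes, some class receives at least two — say a and b.
So a and b have equal remainders mod 20, which is exactly what was to be shown.

True.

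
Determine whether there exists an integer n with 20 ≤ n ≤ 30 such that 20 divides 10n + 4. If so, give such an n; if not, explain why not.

No such integer n in that range exists.

At n = 20, 10·20 + 4 = 204 ≡ 4 (mod 20), and each step in n adds 10, giving residues 4, 14, 4, 14, 4, 14, 4, 14, 4, 14, 4 for n = 20, 21, …, 30.
None is 0, so 20 never divides 10n + 4 on this range.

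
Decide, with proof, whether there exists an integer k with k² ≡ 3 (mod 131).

k = 93

k = 93 works: 93² = 8649, and 8649 − 3 = 8646 = 66·131.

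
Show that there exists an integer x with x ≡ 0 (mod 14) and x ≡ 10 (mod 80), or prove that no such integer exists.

Here gcd(14, 80) = 2, and both 0 and 10 leave remainder 0 mod 2, so the system is consistent.
Put x = 0 + 14t, so we need 14t ≡ 10 (mod 80), equivalently (divide by 2) 7t ≡ 5 (mod 40).
Note 7·23 = 161 ≡ 1 (mod 40) (as 161 − 1 = 4·40), so 7⁻¹ ≡ 23.
Therefore t ≡ 23·5 = 115 ≡ 35 (mod 40).
Then x = 0 + 14·35 = 490.
Verify: 490 = 35·14 + 0 and 490 = 6·80 + 10. ✓

x = 490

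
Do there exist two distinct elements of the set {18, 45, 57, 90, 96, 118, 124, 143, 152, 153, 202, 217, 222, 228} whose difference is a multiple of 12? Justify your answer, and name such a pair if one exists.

Yes: 18 and 90.

Reduce each element mod 12: 18↦6, 45↦9, 57↦9, 90↦6, 96↦0, 118↦10, 124↦4, 143↦11, 152↦8, 153↦9, 202↦10, 217↦1, 222↦6, 228↦0. The residue 6 repeats (at 18 and 90), and 90 − 18 = 72 = 6·12.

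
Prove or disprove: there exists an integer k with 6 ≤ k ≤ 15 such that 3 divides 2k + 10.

k = 7

At k = 6 the value 22 is not a multiple of 3. k = 7 works, since 2·7 + 10 = 24 = 8·3.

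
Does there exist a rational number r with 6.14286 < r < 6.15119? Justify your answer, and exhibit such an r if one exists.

r = 123/20

Multiplying by 20: 20·6.14286 = 122.85720 and 20·6.15119 = 123.02380, so the integer 123 lies strictly between them.
Hence 123/20 is a rational number with 6.14286 < 123/20 < 6.15119.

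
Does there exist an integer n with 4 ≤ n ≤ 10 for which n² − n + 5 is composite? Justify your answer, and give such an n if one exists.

n = 10

At n = 10: 10² − 10 + 5 = 95 = 5·19, which is composite.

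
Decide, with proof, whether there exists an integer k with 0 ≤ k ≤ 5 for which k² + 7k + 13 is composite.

k = 1

At k = 1: 1² + 7·1 + 13 = 21 = 3·7, which is composite.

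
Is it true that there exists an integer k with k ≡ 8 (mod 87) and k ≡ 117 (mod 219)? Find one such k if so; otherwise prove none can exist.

gcd(87, 219) = 3. If k ≡ 8 (mod 87) and k ≡ 117 (mod 219), then k ≡ 8 (mod 3) and k ≡ 117 (mod 3).
These are incompatible: 8 − 117 = -109 is not divisible by 3.
Hence the system has no solution.

No such integer exists.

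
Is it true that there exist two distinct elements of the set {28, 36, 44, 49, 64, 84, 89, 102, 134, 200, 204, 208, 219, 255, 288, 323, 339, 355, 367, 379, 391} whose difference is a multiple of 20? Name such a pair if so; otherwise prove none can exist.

Yes: 28 and 208.

28 mod 20 = 8 and 208 mod 20 = 8, so 208 − 28 = 180 = 9·20.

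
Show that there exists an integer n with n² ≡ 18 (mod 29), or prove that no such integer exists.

There is no such integer.

Apply Euler's criterion with the prime 29: 18 is a quadratic residue iff 18^14 ≡ 1 (mod 29), and a non-residue iff it is ≡ −1.
Repeated squaring mod 29: 18^2 = 324 ≡ 5; 18^4 ≡ 5² = 25 ≡ 25; 18^8 ≡ 25² = 625 ≡ 16.
Since 14 = 8 + 4 + 2, 18^14 ≡ 16 · 25 · 5; multiplying out mod 29: 16·25 = 400 ≡ 23, then 23·5 = 115 ≡ 28. Thus 18^14 ≡ 28 ≡ −1 (mod 29).
By Euler's criterion 18 is a quadratic non-residue mod 29: no n satisfies n² ≡ 18 (mod 29).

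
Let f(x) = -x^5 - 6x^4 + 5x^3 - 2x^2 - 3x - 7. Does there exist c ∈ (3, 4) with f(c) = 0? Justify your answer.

f(3) = -628 and f(4) = -2291, both negative, so a sign-change argument is unavailable; we show f keeps this sign on the whole interval.
Shift to the endpoint 3: with x = 3 + u (0 < u < 1), one computes f(3 + u) = -u^5 - 21u^4 - 157u^3 - 551u^2 - 933u - 628.
The nonzero coefficients here are all negative, so for u > 0 every term is negative (or zero), and the constant term -628 is strictly negative.
So f is strictly negative on (3, 4); no root exists in the interval.

No such root exists.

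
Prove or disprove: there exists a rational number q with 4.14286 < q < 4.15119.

Look for a denominator N such that an integer falls strictly between N·4.14286 and N·4.15119. N = 20 works: 20·4.14286 = 82.85720 < 83 < 83.02380 = 20·4.15119.
Hence 83/20 is a rational number with 4.14286 < 83/20 < 4.15119.

q = 83/20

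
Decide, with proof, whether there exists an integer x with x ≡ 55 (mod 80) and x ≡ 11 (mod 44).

x = 55

gcd(80, 44) = 4. A simultaneous solution exists iff 55 ≡ 11 (mod 4); here 55 mod 4 = 3 = 11 mod 4, so it does.
The smallest candidate x = 55 works directly: 55 ≡ 11 (mod 44).
Verify: 55 = 0·80 + 55 and 55 = 1·44 + 11. ✓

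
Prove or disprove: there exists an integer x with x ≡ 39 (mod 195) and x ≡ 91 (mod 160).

Both moduli are multiples of 5 = gcd(195, 160), so any solution would satisfy x ≡ 39 and x ≡ 91 modulo 5 simultaneously.
However 39 ≡ 4 and 91 ≡ 1 (mod 5), and 4 ≠ 1.
Therefore no such x exists.

No, no such integer exists.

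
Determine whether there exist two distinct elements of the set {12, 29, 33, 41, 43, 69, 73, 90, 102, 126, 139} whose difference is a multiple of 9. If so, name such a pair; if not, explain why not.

Reduce each element mod 9: 12↦3, 29↦2, 33↦6, 41↦5, 43↦7, 69↦6, 73↦1, 90↦0, 102↦3, 126↦0, 139↦4. The residue 3 repeats (at 12 and 102), and 102 − 12 = 90 = 10·9.

The pair (12, 102) works.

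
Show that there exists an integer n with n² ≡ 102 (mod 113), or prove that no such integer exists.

n = 21

Take n = 21. Then 21² = 441 = 3·113 + 102, so 21² ≡ 102 (mod 113).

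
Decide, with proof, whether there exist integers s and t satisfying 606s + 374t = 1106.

s = 116, t = -185

Every value of 606s + 374t is a multiple of gcd(606, 374) = 2; since 2 ∣ 1106, solutions exist.
Dividing through by 2 reduces the equation to 303s + 187t = 553.
Run the Euclidean algorithm on 303 and 187: 303 = 1·187 + 116, 187 = 1·116 + 71, 116 = 1·71 + 45, 71 = 1·45 + 26, 45 = 1·26 + 19, 26 = 1·19 + 7, 19 = 2·7 + 5, 7 = 1·5 + 2, 5 = 2·2 + 1, 2 = 2·1 + 0.
Back-substituting, 1 = 5 − 2·2 = 5 − 2·(7 − 1·5) = −2·7 + 3·5 = −2·7 + 3·(19 − 2·7) = 3·19 − 8·7 = 3·19 − 8·(26 − 1·19) = −8·26 + 11·19 = −8·26 + 11·(45 − 1·26) = 11·45 − 19·26 = 11·45 − 19·(71 − 1·45) = −19·71 + 30·45 = −19·71 + 30·(116 − 1·71) = 30·116 − 49·71 = 30·116 − 49·(187 − 1·116) = −49·187 + 79·116 = −49·187 + 79·(303 − 1·187) = 79·303 − 128·187; that is, 303·79 + 187·(-128) = 1.
Times 553: 303·43687 + 187·(-70784) = 553, so (43687, -70784) solves it.
Subtracting 233·187 from s and adding 233·303 to t gives the tidier solution (116, -185).
Check: 606·116 + 374·(-185) = 70296 − 69190 = 1106. ✓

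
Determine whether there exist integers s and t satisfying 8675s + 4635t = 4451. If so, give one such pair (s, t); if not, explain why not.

Any value of 8675s + 4635t is a multiple of gcd(8675, 4635) = 5.
However 4451 leaves remainder 1 on division by 5.
So the equation is unsolvable over ℤ.

No such integers exist.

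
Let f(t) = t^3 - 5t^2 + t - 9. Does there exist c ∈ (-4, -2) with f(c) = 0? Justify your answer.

f has no root in that interval.

f(-4) = -157 and f(-2) = -39, both negative, so a sign-change argument is unavailable; we show f keeps this sign on the whole interval.
Shift to the endpoint -2: with t = -2 − u (0 < u < 2), one computes f(-2 − u) = -u^3 - 11u^2 - 33u - 39.
All 4 nonzero coefficients of this polynomial in u are negative; hence for u > 0 the value is a sum of negative terms (the constant -39 among them).
Therefore f(t) < 0 throughout (-4, -2), and f has no zero there.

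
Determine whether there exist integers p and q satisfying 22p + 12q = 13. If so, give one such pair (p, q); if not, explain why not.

No, no such integers exist.

Any value of 22p + 12q is a multiple of gcd(22, 12) = 2.
But 13 = 2·6 + 1, so 2 ∤ 13.
Hence no integers p, q satisfy the equation.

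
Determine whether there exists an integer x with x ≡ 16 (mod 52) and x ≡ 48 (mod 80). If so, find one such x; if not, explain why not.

gcd(52, 80) = 4. A simultaneous solution exists iff 16 ≡ 48 (mod 4); here 16 mod 4 = 0 = 48 mod 4, so it does.
Put x = 16 + 52t, so we need 52t ≡ 32 (mod 80), equivalently (divide by 4) 13t ≡ 8 (mod 20).
To invert 13 modulo 20: 20 = 1·13 + 7, 13 = 1·7 + 6, 7 = 1·6 + 1, 6 = 6·1 + 0, and unwinding, 1 = 7 − 1·6 = 7 − (13 − 1·7) = −13 + 2·7 = −13 + 2·(20 − 1·13) = 2·20 − 3·13. Thus 13⁻¹ ≡ -3 ≡ 17 (mod 20).
Therefore t ≡ 17·8 = 136 ≡ 16 (mod 20).
Then x = 16 + 52·16 = 848.
Indeed 848 ≡ 16 (mod 52) and 848 ≡ 48 (mod 80).

x = 848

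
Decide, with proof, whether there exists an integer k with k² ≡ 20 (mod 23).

There is no such integer.

23 is prime, so by Euler's criterion 20 is a square mod 23 iff 20^((23−1)/2) = 20^11 ≡ 1 (mod 23).
Squaring successively (mod 23): 20^2 = 400 ≡ 9; 20^4 ≡ 9² = 81 ≡ 12; 20^8 ≡ 12² = 144 ≡ 6.
Since 11 = 8 + 2 + 1, 20^11 ≡ 6 · 9 · 20; multiplying out mod 23: 6·9 = 54 ≡ 8, then 8·20 = 160 ≡ 22. Thus 20^11 ≡ 22 ≡ −1 (mod 23).
The value −1 means 20 is a non-residue modulo 23, so k² ≡ 20 (mod 23) is impossible.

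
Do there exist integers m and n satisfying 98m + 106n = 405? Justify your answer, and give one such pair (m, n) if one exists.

No such integers exist.

Any value of 98m + 106n is a multiple of gcd(98, 106) = 2.
But 405 is not a multiple of 2 (it leaves remainder 1).
So the equation is unsolvable over ℤ.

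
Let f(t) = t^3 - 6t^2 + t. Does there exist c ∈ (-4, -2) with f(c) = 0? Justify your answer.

No such root exists.

f(-4) = -164 and f(-2) = -34, both negative, so a sign-change argument is unavailable; we show f keeps this sign on the whole interval.
Substitute t = -2 − u, where 0 < u < 2 on the interval. Expanding, f(-2 − u) = -u^3 - 12u^2 - 37u - 34.
The nonzero coefficients here are all negative, so for u > 0 every term is negative (or zero), and the constant term -34 is strictly negative.
Therefore f(t) < 0 throughout (-4, -2), and f has no zero there.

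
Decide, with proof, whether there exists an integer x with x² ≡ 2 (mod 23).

x = 18

x = 18 works: 18² = 324, and 324 − 2 = 322 = 14·23.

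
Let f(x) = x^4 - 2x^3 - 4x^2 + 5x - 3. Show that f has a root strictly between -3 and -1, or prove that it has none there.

Yes, f has a root in the interval.

f(-3) = 81 and f(-1) = -9, which have opposite signs.
As a polynomial, f is continuous on every closed interval.
By the Intermediate Value Theorem f must vanish at some point of (-3, -1).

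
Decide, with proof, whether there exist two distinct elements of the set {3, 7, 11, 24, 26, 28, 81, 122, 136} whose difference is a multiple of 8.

3 and 11 are such a pair.

Both 3 and 11 leave remainder 3 on division by 8; their difference 8 = 1·8 is a multiple of 8.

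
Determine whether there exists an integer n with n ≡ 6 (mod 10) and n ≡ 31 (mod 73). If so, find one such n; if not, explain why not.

n = 396

Since 10 and 73 share no common factor, CRT says the pair of congruences has a solution (unique mod 730).
Any solution of the first congruence is n = 6 + 10t; substituting into the second, 10t ≡ 31 − 6 ≡ 25 (mod 73).
Invert 10 mod 73 by the Euclidean algorithm: 73 = 7·10 + 3, 10 = 3·3 + 1, 3 = 3·1 + 0; back-substituting, 1 = 10 − 3·3 = 10 − 3·(73 − 7·10) = −3·73 + 22·10. Hence 10·22 ≡ 1, so 10⁻¹ ≡ 22 (mod 73).
Multiplying by 22: t ≡ 22·25 = 550 ≡ 39 (mod 73).
With t = 39: n = 6 + 10·39 = 396.
Indeed 396 ≡ 6 (mod 10) and 396 ≡ 31 (mod 73).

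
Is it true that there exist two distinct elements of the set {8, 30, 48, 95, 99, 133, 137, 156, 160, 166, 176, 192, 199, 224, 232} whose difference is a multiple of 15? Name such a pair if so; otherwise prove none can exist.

Residues mod 15: 8↦8, 30↦0, 48↦3, 95↦5, 99↦9, 133↦13, 137↦2, 156↦6, 160↦10, 166↦1, 176↦11, 192↦12, 199↦4, 224↦14, 232↦7.
All 15 residues are distinct, so no two elements differ by a multiple of 15.

No such pair exists.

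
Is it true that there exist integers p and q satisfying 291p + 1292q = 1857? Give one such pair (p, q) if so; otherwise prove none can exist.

p = 699, q = -156

291 and 1292 are coprime, so 291p + 1292q ranges over all of ℤ.
Euclidean algorithm: 1292 = 4·291 + 128, 291 = 2·128 + 35, 128 = 3·35 + 23, 35 = 1·23 + 12, 23 = 1·12 + 11, 12 = 1·11 + 1, 11 = 11·1 + 0.
Back-substituting, 1 = 12 − 1·11 = 12 − (23 − 1·12) = −23 + 2·12 = −23 + 2·(35 − 1·23) = 2·35 − 3·23 = 2·35 − 3·(128 − 3·35) = −3·128 + 11·35 = −3·128 + 11·(291 − 2·128) = 11·291 − 25·128 = 11·291 − 25·(1292 − 4·291) = −25·1292 + 111·291; that is, 291·111 + 1292·(-25) = 1.
Multiplying through by 1857: p = 111·1857 = 206127, q = (-25)·1857 = -46425 is a solution.
Subtracting 159·1292 from p and adding 159·291 to q gives the tidier solution (699, -156).
Indeed 291·699 + 1292·(-156) = 203409 − 201552 = 1857.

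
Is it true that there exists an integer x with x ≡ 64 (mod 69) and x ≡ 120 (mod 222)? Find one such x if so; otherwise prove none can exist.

There is no such integer.

Both moduli are multiples of 3 = gcd(69, 222), so any solution would satisfy x ≡ 64 and x ≡ 120 modulo 3 simultaneously.
These are incompatible: 64 − 120 = -56 is not divisible by 3.
Therefore no such x exists.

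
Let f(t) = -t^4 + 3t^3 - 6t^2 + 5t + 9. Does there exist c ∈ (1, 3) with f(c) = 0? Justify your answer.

Such a root exists.

f(1) = 10 and f(3) = -30, which have opposite signs.
Since f is a polynomial it is continuous on [1, 3].
The Intermediate Value Theorem then guarantees some c ∈ (1, 3) with f(c) = 0.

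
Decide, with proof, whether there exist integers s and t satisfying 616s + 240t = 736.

s = 16, t = -38

Every value of 616s + 240t is a multiple of gcd(616, 240) = 8; since 8 ∣ 736, solutions exist.
Dividing through by 8 reduces the equation to 77s + 30t = 92.
Dividing repeatedly: 77 = 2·30 + 17, 30 = 1·17 + 13, 17 = 1·13 + 4, 13 = 3·4 + 1, 4 = 4·1 + 0.
Working back up the chain: 1 = 13 − 3·4 = 13 − 3·(17 − 1·13) = −3·17 + 4·13 = −3·17 + 4·(30 − 1·17) = 4·30 − 7·17 = 4·30 − 7·(77 − 2·30) = −7·77 + 18·30. So 77·(-7) + 30·18 = 1.
Multiplying through by 92: s = (-7)·92 = -644, t = 18·92 = 1656 is a solution.
Adding 22·30 to s and subtracting 22·77 from t gives the tidier solution (16, -38).
Indeed 616·16 + 240·(-38) = 9856 − 9120 = 736.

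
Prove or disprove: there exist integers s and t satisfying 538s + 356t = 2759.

gcd(538, 356) = 2, so every integer of the form 538s + 356t is a multiple of 2.
However 2759 leaves remainder 1 on division by 2.
Hence no integers s, t satisfy the equation.

No, no such integers exist.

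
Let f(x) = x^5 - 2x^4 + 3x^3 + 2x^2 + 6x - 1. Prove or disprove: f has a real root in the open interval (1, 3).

f has no root in that interval.

f(1) = 9 and f(3) = 197, both positive, so a sign-change argument is unavailable; we show f keeps this sign on the whole interval.
Substitute x = 1 + u, where 0 < u < 2 on the interval. Expanding, f(1 + u) = u^5 + 3u^4 + 5u^3 + 9u^2 + 16u + 9.
All 6 nonzero coefficients of this polynomial in u are positive; hence for u > 0 the value is a sum of positive terms (the constant 9 among them).
So f is strictly positive on (1, 3); no root exists in the interval.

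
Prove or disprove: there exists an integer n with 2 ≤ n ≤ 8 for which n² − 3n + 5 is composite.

n = 5

At n = 5: 5² − 3·5 + 5 = 15 = 3·5, which is composite.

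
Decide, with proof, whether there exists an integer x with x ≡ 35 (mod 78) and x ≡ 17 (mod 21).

The moduli are not coprime: gcd(78, 21) = 3. Compatibility requires 3 ∣ (17 − 35) = -18, which holds, so solutions exist.
The integers ≡ 35 (mod 78) are 35, 113, 191, 269, …; their remainders mod 21 are 14, 8, 2, 17, so x = 269 is the first that is ≡ 17 (mod 21).
Verify: 269 = 3·78 + 35 and 269 = 12·21 + 17. ✓

x = 269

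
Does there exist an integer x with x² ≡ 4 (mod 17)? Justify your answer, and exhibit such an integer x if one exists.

x = 2

Take x = 2. Then 2² = 4, and since 0 ≤ 4 < 17 this is already reduced: 2² ≡ 4 (mod 17).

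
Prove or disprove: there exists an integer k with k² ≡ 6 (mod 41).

Apply Euler's criterion with the prime 41: 6 is a quadratic residue iff 6^20 ≡ 1 (mod 41), and a non-residue iff it is ≡ −1.
Squaring successively (mod 41): 6^2 = 36 ≡ 36; 6^4 ≡ 36² = 1296 ≡ 25; 6^8 ≡ 25² = 625 ≡ 10; 6^16 ≡ 10² = 100 ≡ 18.
Since 20 = 16 + 4, 6^20 ≡ 18 · 25; multiplying out mod 41: 18·25 = 450 ≡ 40. Thus 6^20 ≡ 40 ≡ −1 (mod 41).
By Euler's criterion 6 is a quadratic non-residue mod 41: no k satisfies k² ≡ 6 (mod 41).

No such integer exists.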